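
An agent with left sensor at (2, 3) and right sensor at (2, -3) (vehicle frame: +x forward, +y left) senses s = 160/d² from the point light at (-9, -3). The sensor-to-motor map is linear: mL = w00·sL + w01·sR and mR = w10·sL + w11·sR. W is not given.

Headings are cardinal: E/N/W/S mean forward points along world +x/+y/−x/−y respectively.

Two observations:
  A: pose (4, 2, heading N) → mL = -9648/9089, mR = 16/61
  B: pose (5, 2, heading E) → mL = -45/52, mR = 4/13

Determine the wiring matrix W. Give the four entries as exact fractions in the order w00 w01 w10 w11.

obs A: pose=(4,2,N) → sL=160/149, sR=32/61, mL=-9648/9089, mR=16/61
obs B: pose=(5,2,E) → sL=1/2, sR=8/13, mL=-45/52, mR=4/13
sensor matrix S = [[160/149, 32/61], [1/2, 8/13]]; det S = 47088/118157
solve [mL_A; mL_B] = S·[w00; w01] and [mR_A; mR_B] = S·[w10; w11]:
  w00 = -1/2, w01 = -1, w10 = 0, w11 = 1/2

-1/2 -1 0 1/2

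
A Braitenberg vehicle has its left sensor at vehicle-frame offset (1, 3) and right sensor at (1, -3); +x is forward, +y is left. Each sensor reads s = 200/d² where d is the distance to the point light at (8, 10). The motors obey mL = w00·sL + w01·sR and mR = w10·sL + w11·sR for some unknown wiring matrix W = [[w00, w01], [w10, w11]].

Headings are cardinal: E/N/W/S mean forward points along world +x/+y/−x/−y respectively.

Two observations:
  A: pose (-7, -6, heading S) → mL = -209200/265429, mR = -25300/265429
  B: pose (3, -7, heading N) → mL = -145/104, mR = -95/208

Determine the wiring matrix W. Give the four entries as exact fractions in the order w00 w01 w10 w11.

obs A: pose=(-7,-6,S) → sL=200/433, sR=200/613, mL=-209200/265429, mR=-25300/265429
obs B: pose=(3,-7,N) → sL=5/8, sR=10/13, mL=-145/104, mR=-95/208
sensor matrix S = [[200/433, 200/613], [5/8, 10/13]]; det S = 522375/3450577
solve [mL_A; mL_B] = S·[w00; w01] and [mR_A; mR_B] = S·[w10; w11]:
  w00 = -1, w01 = -1, w10 = 1/2, w11 = -1

-1 -1 1/2 -1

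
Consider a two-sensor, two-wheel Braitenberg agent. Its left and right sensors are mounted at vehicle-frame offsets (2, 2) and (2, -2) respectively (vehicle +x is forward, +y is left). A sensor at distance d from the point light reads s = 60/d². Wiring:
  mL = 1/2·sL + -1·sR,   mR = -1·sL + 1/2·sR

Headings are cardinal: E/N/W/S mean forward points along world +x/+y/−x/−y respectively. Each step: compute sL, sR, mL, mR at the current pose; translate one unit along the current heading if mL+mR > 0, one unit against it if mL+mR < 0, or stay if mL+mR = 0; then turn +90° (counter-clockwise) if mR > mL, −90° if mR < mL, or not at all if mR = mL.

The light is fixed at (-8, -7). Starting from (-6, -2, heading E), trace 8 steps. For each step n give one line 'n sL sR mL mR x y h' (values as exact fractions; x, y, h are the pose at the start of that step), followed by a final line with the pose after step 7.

n=0: pose=(-6,-2,E); sL=12/13, sR=12/5; mL=-126/65, mR=18/65; mL+mR=-108/65 → advance -1; mR−mL=144/65 → turn +1·90°
n=1: pose=(-7,-2,N); sL=6/5, sR=30/29; mL=-63/145, mR=-99/145; mL+mR=-162/145 → advance -1; mR−mL=-36/145 → turn -1·90°
n=2: pose=(-7,-3,E); sL=4/3, sR=60/13; mL=-154/39, mR=38/39; mL+mR=-116/39 → advance -1; mR−mL=64/13 → turn +1·90°
n=3: pose=(-8,-3,N); sL=3/2, sR=3/2; mL=-3/4, mR=-3/4; mL+mR=-3/2 → advance -1; mR−mL=0 → turn +0·90°
n=4: pose=(-8,-4,N); sL=60/29, sR=60/29; mL=-30/29, mR=-30/29; mL+mR=-60/29 → advance -1; mR−mL=0 → turn +0·90°
n=5: pose=(-8,-5,N); sL=3, sR=3; mL=-3/2, mR=-3/2; mL+mR=-3 → advance -1; mR−mL=0 → turn +0·90°
n=6: pose=(-8,-6,N); sL=60/13, sR=60/13; mL=-30/13, mR=-30/13; mL+mR=-60/13 → advance -1; mR−mL=0 → turn +0·90°
n=7: pose=(-8,-7,N); sL=15/2, sR=15/2; mL=-15/4, mR=-15/4; mL+mR=-15/2 → advance -1; mR−mL=0 → turn +0·90°

0 12/13 12/5 -126/65 18/65 -6 -2 E
1 6/5 30/29 -63/145 -99/145 -7 -2 N
2 4/3 60/13 -154/39 38/39 -7 -3 E
3 3/2 3/2 -3/4 -3/4 -8 -3 N
4 60/29 60/29 -30/29 -30/29 -8 -4 N
5 3 3 -3/2 -3/2 -8 -5 N
6 60/13 60/13 -30/13 -30/13 -8 -6 N
7 15/2 15/2 -15/4 -15/4 -8 -7 N
final -8 -8 N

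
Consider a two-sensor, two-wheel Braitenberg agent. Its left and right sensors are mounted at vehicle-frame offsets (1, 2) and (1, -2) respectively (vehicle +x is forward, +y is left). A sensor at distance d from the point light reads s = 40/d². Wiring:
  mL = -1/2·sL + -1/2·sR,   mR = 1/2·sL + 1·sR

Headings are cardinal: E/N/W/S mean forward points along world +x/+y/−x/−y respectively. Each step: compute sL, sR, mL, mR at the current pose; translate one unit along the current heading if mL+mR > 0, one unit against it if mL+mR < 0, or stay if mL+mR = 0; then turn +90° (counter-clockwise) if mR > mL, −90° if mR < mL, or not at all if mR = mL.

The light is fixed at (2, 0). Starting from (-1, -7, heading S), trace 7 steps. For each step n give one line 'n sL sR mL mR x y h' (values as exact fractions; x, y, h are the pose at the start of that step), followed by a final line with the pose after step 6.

0 8/13 40/89 -616/1157 876/1157 -1 -7 S
1 1 5/13 -9/13 23/26 -1 -8 E
2 8/13 40/49 -456/637 716/637 0 -8 N
3 4/9 20/17 -124/153 214/153 0 -7 W
4 8/13 40/89 -616/1157 876/1157 -1 -7 S
5 1 5/13 -9/13 23/26 -1 -8 E
6 8/13 40/49 -456/637 716/637 0 -8 N
final 0 -7 W

n=0: pose=(-1,-7,S); sL=8/13, sR=40/89; mL=-616/1157, mR=876/1157; mL+mR=20/89 → advance +1; mR−mL=1492/1157 → turn +1·90°
n=1: pose=(-1,-8,E); sL=1, sR=5/13; mL=-9/13, mR=23/26; mL+mR=5/26 → advance +1; mR−mL=41/26 → turn +1·90°
n=2: pose=(0,-8,N); sL=8/13, sR=40/49; mL=-456/637, mR=716/637; mL+mR=20/49 → advance +1; mR−mL=1172/637 → turn +1·90°
n=3: pose=(0,-7,W); sL=4/9, sR=20/17; mL=-124/153, mR=214/153; mL+mR=10/17 → advance +1; mR−mL=338/153 → turn +1·90°
n=4: pose=(-1,-7,S); sL=8/13, sR=40/89; mL=-616/1157, mR=876/1157; mL+mR=20/89 → advance +1; mR−mL=1492/1157 → turn +1·90°
n=5: pose=(-1,-8,E); sL=1, sR=5/13; mL=-9/13, mR=23/26; mL+mR=5/26 → advance +1; mR−mL=41/26 → turn +1·90°
n=6: pose=(0,-8,N); sL=8/13, sR=40/49; mL=-456/637, mR=716/637; mL+mR=20/49 → advance +1; mR−mL=1172/637 → turn +1·90°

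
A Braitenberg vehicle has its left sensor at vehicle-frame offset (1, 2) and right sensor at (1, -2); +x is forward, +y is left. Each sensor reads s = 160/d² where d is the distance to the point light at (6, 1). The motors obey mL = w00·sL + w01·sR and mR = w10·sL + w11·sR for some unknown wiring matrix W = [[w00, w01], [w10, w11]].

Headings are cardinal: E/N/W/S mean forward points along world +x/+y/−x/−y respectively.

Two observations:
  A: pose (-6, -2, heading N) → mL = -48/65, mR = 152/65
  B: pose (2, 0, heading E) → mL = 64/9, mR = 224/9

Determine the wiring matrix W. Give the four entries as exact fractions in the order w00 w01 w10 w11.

1 -1 1 1

obs A: pose=(-6,-2,N) → sL=4/5, sR=20/13, mL=-48/65, mR=152/65
obs B: pose=(2,0,E) → sL=16, sR=80/9, mL=64/9, mR=224/9
sensor matrix S = [[4/5, 20/13], [16, 80/9]]; det S = -2048/117
solve [mL_A; mL_B] = S·[w00; w01] and [mR_A; mR_B] = S·[w10; w11]:
  w00 = 1, w01 = -1, w10 = 1, w11 = 1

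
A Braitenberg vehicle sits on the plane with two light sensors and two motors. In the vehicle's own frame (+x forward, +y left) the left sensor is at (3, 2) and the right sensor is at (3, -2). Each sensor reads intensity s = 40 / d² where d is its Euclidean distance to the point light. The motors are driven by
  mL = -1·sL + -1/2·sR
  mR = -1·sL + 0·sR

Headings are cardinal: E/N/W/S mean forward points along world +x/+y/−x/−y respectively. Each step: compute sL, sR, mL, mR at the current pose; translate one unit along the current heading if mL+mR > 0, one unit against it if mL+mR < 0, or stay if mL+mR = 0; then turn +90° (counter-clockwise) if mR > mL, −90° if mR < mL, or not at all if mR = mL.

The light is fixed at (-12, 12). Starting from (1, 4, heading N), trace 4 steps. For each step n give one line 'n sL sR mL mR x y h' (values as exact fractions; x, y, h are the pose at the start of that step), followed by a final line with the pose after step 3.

0 20/73 4/25 -646/1825 -20/73 1 4 N
1 40/221 40/149 -10380/32929 -40/221 1 3 W
2 1/10 5/36 -61/360 -1/10 2 3 S
3 8/65 40/389 -4412/25285 -8/65 2 4 E
final 1 4 N

n=0: pose=(1,4,N); sL=20/73, sR=4/25; mL=-646/1825, mR=-20/73; mL+mR=-1146/1825 → advance -1; mR−mL=2/25 → turn +1·90°
n=1: pose=(1,3,W); sL=40/221, sR=40/149; mL=-10380/32929, mR=-40/221; mL+mR=-16340/32929 → advance -1; mR−mL=20/149 → turn +1·90°
n=2: pose=(2,3,S); sL=1/10, sR=5/36; mL=-61/360, mR=-1/10; mL+mR=-97/360 → advance -1; mR−mL=5/72 → turn +1·90°
n=3: pose=(2,4,E); sL=8/65, sR=40/389; mL=-4412/25285, mR=-8/65; mL+mR=-7524/25285 → advance -1; mR−mL=20/389 → turn +1·90°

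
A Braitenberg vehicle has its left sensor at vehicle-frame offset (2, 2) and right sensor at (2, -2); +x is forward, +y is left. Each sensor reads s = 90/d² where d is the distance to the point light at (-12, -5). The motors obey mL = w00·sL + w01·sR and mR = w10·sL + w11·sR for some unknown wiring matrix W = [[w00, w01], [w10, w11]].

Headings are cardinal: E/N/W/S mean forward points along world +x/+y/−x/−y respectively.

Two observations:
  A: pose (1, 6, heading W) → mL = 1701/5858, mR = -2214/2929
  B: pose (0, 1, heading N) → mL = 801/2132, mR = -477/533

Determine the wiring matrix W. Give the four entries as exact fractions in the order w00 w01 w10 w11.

obs A: pose=(1,6,W) → sL=45/101, sR=9/29, mL=1701/5858, mR=-2214/2929
obs B: pose=(0,1,N) → sL=45/82, sR=9/26, mL=801/2132, mR=-477/533
sensor matrix S = [[45/101, 9/29], [45/82, 9/26]]; det S = -25110/1561157
solve [mL_A; mL_B] = S·[w00; w01] and [mR_A; mR_B] = S·[w10; w11]:
  w00 = 1, w01 = -1/2, w10 = -1, w11 = -1

1 -1/2 -1 -1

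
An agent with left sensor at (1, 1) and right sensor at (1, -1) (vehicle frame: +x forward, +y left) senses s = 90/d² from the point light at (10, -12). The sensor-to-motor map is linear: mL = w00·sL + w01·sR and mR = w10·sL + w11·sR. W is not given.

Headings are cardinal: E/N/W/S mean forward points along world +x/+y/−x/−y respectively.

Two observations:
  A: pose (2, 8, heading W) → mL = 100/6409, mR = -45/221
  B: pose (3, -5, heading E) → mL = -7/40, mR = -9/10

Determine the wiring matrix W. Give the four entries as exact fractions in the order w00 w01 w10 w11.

1/2 -1/2 -1 0

obs A: pose=(2,8,W) → sL=45/221, sR=5/29, mL=100/6409, mR=-45/221
obs B: pose=(3,-5,E) → sL=9/10, sR=5/4, mL=-7/40, mR=-9/10
sensor matrix S = [[45/221, 5/29], [9/10, 5/4]]; det S = 2547/25636
solve [mL_A; mL_B] = S·[w00; w01] and [mR_A; mR_B] = S·[w10; w11]:
  w00 = 1/2, w01 = -1/2, w10 = -1, w11 = 0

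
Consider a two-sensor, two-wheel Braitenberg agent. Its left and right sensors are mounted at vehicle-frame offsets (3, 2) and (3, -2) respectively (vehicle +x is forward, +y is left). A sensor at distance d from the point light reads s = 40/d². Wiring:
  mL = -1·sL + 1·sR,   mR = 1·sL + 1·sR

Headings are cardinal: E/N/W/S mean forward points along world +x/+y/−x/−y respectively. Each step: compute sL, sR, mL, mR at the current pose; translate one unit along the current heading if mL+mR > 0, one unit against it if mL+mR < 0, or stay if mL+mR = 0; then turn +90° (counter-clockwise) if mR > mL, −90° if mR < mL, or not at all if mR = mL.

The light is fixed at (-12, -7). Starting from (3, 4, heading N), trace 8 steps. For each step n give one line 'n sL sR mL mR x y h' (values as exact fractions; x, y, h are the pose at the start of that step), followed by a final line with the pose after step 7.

0 8/73 8/97 -192/7081 1360/7081 3 4 N
1 10/61 2/17 -48/1037 292/1037 3 5 W
2 40/337 8/45 896/15165 4496/15165 2 5 S
3 20/229 4/37 176/8473 1656/8473 2 4 E
4 8/73 8/97 -192/7081 1360/7081 3 4 N
5 10/61 2/17 -48/1037 292/1037 3 5 W
6 40/337 8/45 896/15165 4496/15165 2 5 S
7 20/229 4/37 176/8473 1656/8473 2 4 E
final 3 4 N

n=0: pose=(3,4,N); sL=8/73, sR=8/97; mL=-192/7081, mR=1360/7081; mL+mR=16/97 → advance +1; mR−mL=16/73 → turn +1·90°
n=1: pose=(3,5,W); sL=10/61, sR=2/17; mL=-48/1037, mR=292/1037; mL+mR=4/17 → advance +1; mR−mL=20/61 → turn +1·90°
n=2: pose=(2,5,S); sL=40/337, sR=8/45; mL=896/15165, mR=4496/15165; mL+mR=16/45 → advance +1; mR−mL=80/337 → turn +1·90°
n=3: pose=(2,4,E); sL=20/229, sR=4/37; mL=176/8473, mR=1656/8473; mL+mR=8/37 → advance +1; mR−mL=40/229 → turn +1·90°
n=4: pose=(3,4,N); sL=8/73, sR=8/97; mL=-192/7081, mR=1360/7081; mL+mR=16/97 → advance +1; mR−mL=16/73 → turn +1·90°
n=5: pose=(3,5,W); sL=10/61, sR=2/17; mL=-48/1037, mR=292/1037; mL+mR=4/17 → advance +1; mR−mL=20/61 → turn +1·90°
n=6: pose=(2,5,S); sL=40/337, sR=8/45; mL=896/15165, mR=4496/15165; mL+mR=16/45 → advance +1; mR−mL=80/337 → turn +1·90°
n=7: pose=(2,4,E); sL=20/229, sR=4/37; mL=176/8473, mR=1656/8473; mL+mR=8/37 → advance +1; mR−mL=40/229 → turn +1·90°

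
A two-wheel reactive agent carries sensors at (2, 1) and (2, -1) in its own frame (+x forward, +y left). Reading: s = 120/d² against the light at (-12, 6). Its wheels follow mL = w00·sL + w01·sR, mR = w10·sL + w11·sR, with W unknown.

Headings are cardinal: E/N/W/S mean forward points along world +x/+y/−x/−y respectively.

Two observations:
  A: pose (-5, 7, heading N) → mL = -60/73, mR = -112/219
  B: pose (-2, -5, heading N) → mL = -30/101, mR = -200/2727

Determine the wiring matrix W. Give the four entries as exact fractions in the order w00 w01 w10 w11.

obs A: pose=(-5,7,N) → sL=8/3, sR=120/73, mL=-60/73, mR=-112/219
obs B: pose=(-2,-5,N) → sL=20/27, sR=60/101, mL=-30/101, mR=-200/2727
sensor matrix S = [[8/3, 120/73], [20/27, 60/101]]; det S = 24320/66357
solve [mL_A; mL_B] = S·[w00; w01] and [mR_A; mR_B] = S·[w10; w11]:
  w00 = 0, w01 = -1/2, w10 = -1/2, w11 = 1/2

0 -1/2 -1/2 1/2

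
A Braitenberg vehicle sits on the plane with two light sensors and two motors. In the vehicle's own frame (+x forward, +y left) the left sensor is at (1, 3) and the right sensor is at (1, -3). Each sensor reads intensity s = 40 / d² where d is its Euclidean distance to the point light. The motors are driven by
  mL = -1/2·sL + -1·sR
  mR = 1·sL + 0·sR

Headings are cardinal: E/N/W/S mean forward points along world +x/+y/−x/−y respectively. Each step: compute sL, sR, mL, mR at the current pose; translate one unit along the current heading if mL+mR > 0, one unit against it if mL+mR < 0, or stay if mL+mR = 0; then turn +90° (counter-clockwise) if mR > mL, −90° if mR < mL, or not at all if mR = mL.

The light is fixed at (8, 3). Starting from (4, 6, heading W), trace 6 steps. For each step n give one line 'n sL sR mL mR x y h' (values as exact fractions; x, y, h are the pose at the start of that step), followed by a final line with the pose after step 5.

n=0: pose=(4,6,W); sL=8/5, sR=40/61; mL=-444/305, mR=8/5; mL+mR=44/305 → advance +1; mR−mL=932/305 → turn +1·90°
n=1: pose=(3,6,S); sL=5, sR=10/17; mL=-105/34, mR=5; mL+mR=65/34 → advance +1; mR−mL=275/34 → turn +1·90°
n=2: pose=(3,5,E); sL=40/41, sR=40/17; mL=-1980/697, mR=40/41; mL+mR=-1300/697 → advance -1; mR−mL=2660/697 → turn +1·90°
n=3: pose=(2,5,N); sL=4/9, sR=20/9; mL=-22/9, mR=4/9; mL+mR=-2 → advance -1; mR−mL=26/9 → turn +1·90°
n=4: pose=(2,4,W); sL=40/53, sR=8/13; mL=-684/689, mR=40/53; mL+mR=-164/689 → advance -1; mR−mL=1204/689 → turn +1·90°
n=5: pose=(3,4,S); sL=10, sR=5/8; mL=-45/8, mR=10; mL+mR=35/8 → advance +1; mR−mL=125/8 → turn +1·90°

0 8/5 40/61 -444/305 8/5 4 6 W
1 5 10/17 -105/34 5 3 6 S
2 40/41 40/17 -1980/697 40/41 3 5 E
3 4/9 20/9 -22/9 4/9 2 5 N
4 40/53 8/13 -684/689 40/53 2 4 W
5 10 5/8 -45/8 10 3 4 S
final 3 3 E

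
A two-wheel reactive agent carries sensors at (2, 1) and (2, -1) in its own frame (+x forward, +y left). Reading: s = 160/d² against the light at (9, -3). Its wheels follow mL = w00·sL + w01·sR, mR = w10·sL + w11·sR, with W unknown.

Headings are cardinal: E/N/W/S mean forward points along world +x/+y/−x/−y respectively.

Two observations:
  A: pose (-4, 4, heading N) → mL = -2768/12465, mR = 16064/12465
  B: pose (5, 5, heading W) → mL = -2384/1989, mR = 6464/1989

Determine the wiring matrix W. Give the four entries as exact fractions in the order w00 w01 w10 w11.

obs A: pose=(-4,4,N) → sL=160/277, sR=32/45, mL=-2768/12465, mR=16064/12465
obs B: pose=(5,5,W) → sL=32/17, sR=160/117, mL=-2384/1989, mR=6464/1989
sensor matrix S = [[160/277, 32/45], [32/17, 160/117]]; det S = -167936/306085
solve [mL_A; mL_B] = S·[w00; w01] and [mR_A; mR_B] = S·[w10; w11]:
  w00 = -1, w01 = 1/2, w10 = 1, w11 = 1

-1 1/2 1 1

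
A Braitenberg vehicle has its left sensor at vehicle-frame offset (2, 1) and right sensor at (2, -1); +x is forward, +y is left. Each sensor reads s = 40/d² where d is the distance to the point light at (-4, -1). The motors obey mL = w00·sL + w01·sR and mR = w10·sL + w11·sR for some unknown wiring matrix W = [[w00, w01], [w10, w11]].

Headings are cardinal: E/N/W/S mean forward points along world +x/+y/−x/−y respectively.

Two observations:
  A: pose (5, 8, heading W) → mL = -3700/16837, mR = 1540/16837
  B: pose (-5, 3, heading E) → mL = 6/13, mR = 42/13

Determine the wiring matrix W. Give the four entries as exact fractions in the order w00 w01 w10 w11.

obs A: pose=(5,8,W) → sL=40/113, sR=40/149, mL=-3700/16837, mR=1540/16837
obs B: pose=(-5,3,E) → sL=20/13, sR=4, mL=6/13, mR=42/13
sensor matrix S = [[40/113, 40/149], [20/13, 4]]; det S = 219520/218881
solve [mL_A; mL_B] = S·[w00; w01] and [mR_A; mR_B] = S·[w10; w11]:
  w00 = -1, w01 = 1/2, w10 = -1/2, w11 = 1

-1 1/2 -1/2 1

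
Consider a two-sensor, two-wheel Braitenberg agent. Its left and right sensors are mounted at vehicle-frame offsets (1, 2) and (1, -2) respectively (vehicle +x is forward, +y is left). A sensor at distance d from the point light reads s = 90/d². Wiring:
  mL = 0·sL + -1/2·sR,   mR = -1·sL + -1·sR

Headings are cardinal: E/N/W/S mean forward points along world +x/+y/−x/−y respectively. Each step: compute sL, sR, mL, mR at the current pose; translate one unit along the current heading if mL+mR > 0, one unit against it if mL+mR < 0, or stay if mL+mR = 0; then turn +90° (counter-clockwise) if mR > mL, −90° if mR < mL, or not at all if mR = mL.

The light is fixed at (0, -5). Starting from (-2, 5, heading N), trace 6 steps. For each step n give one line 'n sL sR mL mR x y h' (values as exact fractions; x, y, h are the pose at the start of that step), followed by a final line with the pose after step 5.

n=0: pose=(-2,5,N); sL=90/137, sR=90/121; mL=-45/121, mR=-23220/16577; mL+mR=-29385/16577 → advance -1; mR−mL=-17055/16577 → turn -1·90°
n=1: pose=(-2,4,E); sL=45/61, sR=9/5; mL=-9/10, mR=-774/305; mL+mR=-2097/610 → advance -1; mR−mL=-999/610 → turn -1·90°
n=2: pose=(-3,4,S); sL=18/13, sR=90/89; mL=-45/89, mR=-2772/1157; mL+mR=-3357/1157 → advance -1; mR−mL=-2187/1157 → turn -1·90°
n=3: pose=(-3,5,W); sL=9/8, sR=9/16; mL=-9/32, mR=-27/16; mL+mR=-63/32 → advance -1; mR−mL=-45/32 → turn -1·90°
n=4: pose=(-2,5,N); sL=90/137, sR=90/121; mL=-45/121, mR=-23220/16577; mL+mR=-29385/16577 → advance -1; mR−mL=-17055/16577 → turn -1·90°
n=5: pose=(-2,4,E); sL=45/61, sR=9/5; mL=-9/10, mR=-774/305; mL+mR=-2097/610 → advance -1; mR−mL=-999/610 → turn -1·90°

0 90/137 90/121 -45/121 -23220/16577 -2 5 N
1 45/61 9/5 -9/10 -774/305 -2 4 E
2 18/13 90/89 -45/89 -2772/1157 -3 4 S
3 9/8 9/16 -9/32 -27/16 -3 5 W
4 90/137 90/121 -45/121 -23220/16577 -2 5 N
5 45/61 9/5 -9/10 -774/305 -2 4 E
final -3 4 S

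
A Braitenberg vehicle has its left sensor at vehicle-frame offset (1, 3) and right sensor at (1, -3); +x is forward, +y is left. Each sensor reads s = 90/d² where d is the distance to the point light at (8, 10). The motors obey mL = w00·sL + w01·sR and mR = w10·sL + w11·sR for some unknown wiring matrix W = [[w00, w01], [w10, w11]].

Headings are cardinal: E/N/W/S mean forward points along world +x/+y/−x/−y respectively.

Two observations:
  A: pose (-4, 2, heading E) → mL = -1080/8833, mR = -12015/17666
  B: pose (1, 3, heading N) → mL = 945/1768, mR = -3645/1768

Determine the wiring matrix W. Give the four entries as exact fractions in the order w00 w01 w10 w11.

obs A: pose=(-4,2,E) → sL=45/73, sR=45/121, mL=-1080/8833, mR=-12015/17666
obs B: pose=(1,3,N) → sL=45/68, sR=45/26, mL=945/1768, mR=-3645/1768
sensor matrix S = [[45/73, 45/121], [45/68, 45/26]]; det S = 6409125/7808372
solve [mL_A; mL_B] = S·[w00; w01] and [mR_A; mR_B] = S·[w10; w11]:
  w00 = -1/2, w01 = 1/2, w10 = -1/2, w11 = -1

-1/2 1/2 -1/2 -1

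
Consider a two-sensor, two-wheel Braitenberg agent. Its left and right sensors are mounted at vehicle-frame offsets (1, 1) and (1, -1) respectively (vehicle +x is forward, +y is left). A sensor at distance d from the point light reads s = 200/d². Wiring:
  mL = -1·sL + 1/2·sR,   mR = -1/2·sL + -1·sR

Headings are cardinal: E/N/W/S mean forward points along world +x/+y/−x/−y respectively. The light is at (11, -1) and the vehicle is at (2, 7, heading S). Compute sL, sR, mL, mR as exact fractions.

200/113 200/149 -18500/16837 -37500/16837

left sensor world pos  = (3, 6); dL² = 113
right sensor world pos = (1, 6); dR² = 149
sL = 200/113 = 200/113
sR = 200/149 = 200/149
mL = -1·sL + 1/2·sR = -18500/16837
mR = -1/2·sL + -1·sR = -37500/16837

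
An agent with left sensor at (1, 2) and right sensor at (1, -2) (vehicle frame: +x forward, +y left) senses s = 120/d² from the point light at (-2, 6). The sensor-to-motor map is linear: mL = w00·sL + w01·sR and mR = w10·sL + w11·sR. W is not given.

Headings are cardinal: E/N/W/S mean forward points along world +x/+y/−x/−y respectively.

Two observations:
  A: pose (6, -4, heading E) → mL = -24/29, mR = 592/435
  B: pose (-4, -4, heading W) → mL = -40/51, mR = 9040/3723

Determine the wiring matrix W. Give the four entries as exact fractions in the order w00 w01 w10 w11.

-1 0 1 1

obs A: pose=(6,-4,E) → sL=24/29, sR=8/15, mL=-24/29, mR=592/435
obs B: pose=(-4,-4,W) → sL=40/51, sR=120/73, mL=-40/51, mR=9040/3723
sensor matrix S = [[24/29, 8/15], [40/51, 120/73]]; det S = 305152/323901
solve [mL_A; mL_B] = S·[w00; w01] and [mR_A; mR_B] = S·[w10; w11]:
  w00 = -1, w01 = 0, w10 = 1, w11 = 1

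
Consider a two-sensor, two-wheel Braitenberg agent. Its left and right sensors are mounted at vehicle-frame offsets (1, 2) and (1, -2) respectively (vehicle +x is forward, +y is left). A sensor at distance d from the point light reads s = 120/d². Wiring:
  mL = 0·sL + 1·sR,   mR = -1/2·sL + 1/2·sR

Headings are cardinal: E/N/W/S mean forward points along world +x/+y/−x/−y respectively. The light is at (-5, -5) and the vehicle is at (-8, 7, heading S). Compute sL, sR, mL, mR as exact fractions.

60/61 60/73 60/73 -360/4453

left sensor world pos  = (-6, 6); dL² = 122
right sensor world pos = (-10, 6); dR² = 146
sL = 120/122 = 60/61
sR = 120/146 = 60/73
mL = 0·sL + 1·sR = 60/73
mR = -1/2·sL + 1/2·sR = -360/4453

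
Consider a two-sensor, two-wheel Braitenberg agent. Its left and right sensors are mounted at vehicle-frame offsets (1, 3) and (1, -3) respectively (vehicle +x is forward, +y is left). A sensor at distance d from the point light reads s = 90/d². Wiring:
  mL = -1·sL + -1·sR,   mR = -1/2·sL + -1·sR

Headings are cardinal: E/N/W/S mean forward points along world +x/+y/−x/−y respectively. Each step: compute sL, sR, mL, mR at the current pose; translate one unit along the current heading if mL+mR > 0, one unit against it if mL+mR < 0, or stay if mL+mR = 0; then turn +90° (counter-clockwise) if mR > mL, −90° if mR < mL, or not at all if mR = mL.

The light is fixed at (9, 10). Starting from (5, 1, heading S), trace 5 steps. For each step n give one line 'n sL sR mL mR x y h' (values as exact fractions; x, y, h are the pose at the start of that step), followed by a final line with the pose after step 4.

0 90/101 90/149 -22500/15049 -15795/15049 5 1 S
1 45/17 9/13 -738/221 -891/442 5 2 E
2 90/113 90/53 -14940/5989 -12555/5989 4 2 N
3 1/2 5/4 -7/4 -3/2 4 1 W
4 90/101 90/149 -22500/15049 -15795/15049 5 1 S
final 5 2 E

n=0: pose=(5,1,S); sL=90/101, sR=90/149; mL=-22500/15049, mR=-15795/15049; mL+mR=-38295/15049 → advance -1; mR−mL=45/101 → turn +1·90°
n=1: pose=(5,2,E); sL=45/17, sR=9/13; mL=-738/221, mR=-891/442; mL+mR=-2367/442 → advance -1; mR−mL=45/34 → turn +1·90°
n=2: pose=(4,2,N); sL=90/113, sR=90/53; mL=-14940/5989, mR=-12555/5989; mL+mR=-27495/5989 → advance -1; mR−mL=45/113 → turn +1·90°
n=3: pose=(4,1,W); sL=1/2, sR=5/4; mL=-7/4, mR=-3/2; mL+mR=-13/4 → advance -1; mR−mL=1/4 → turn +1·90°
n=4: pose=(5,1,S); sL=90/101, sR=90/149; mL=-22500/15049, mR=-15795/15049; mL+mR=-38295/15049 → advance -1; mR−mL=45/101 → turn +1·90°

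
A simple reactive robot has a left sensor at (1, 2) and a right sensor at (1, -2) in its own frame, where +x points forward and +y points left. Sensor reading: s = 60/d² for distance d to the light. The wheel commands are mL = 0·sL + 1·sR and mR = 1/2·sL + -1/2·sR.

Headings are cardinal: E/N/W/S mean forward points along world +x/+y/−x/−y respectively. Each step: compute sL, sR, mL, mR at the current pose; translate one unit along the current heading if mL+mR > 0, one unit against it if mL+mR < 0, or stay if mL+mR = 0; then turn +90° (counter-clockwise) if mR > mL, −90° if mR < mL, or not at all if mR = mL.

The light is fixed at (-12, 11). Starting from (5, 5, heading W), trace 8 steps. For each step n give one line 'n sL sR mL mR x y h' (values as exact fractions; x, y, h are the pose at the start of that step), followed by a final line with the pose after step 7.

n=0: pose=(5,5,W); sL=3/16, sR=15/68; mL=15/68, mR=-9/544; mL+mR=111/544 → advance +1; mR−mL=-129/544 → turn -1·90°
n=1: pose=(4,5,N); sL=60/221, sR=60/349; mL=60/349, mR=3840/77129; mL+mR=17100/77129 → advance +1; mR−mL=-9420/77129 → turn -1·90°
n=2: pose=(4,6,E); sL=30/149, sR=30/169; mL=30/169, mR=300/25181; mL+mR=4770/25181 → advance +1; mR−mL=-4170/25181 → turn -1·90°
n=3: pose=(5,6,S); sL=60/397, sR=20/87; mL=20/87, mR=-1360/34539; mL+mR=6580/34539 → advance +1; mR−mL=-3100/11513 → turn -1·90°
n=4: pose=(5,5,W); sL=3/16, sR=15/68; mL=15/68, mR=-9/544; mL+mR=111/544 → advance +1; mR−mL=-129/544 → turn -1·90°
n=5: pose=(4,5,N); sL=60/221, sR=60/349; mL=60/349, mR=3840/77129; mL+mR=17100/77129 → advance +1; mR−mL=-9420/77129 → turn -1·90°
n=6: pose=(4,6,E); sL=30/149, sR=30/169; mL=30/169, mR=300/25181; mL+mR=4770/25181 → advance +1; mR−mL=-4170/25181 → turn -1·90°
n=7: pose=(5,6,S); sL=60/397, sR=20/87; mL=20/87, mR=-1360/34539; mL+mR=6580/34539 → advance +1; mR−mL=-3100/11513 → turn -1·90°

0 3/16 15/68 15/68 -9/544 5 5 W
1 60/221 60/349 60/349 3840/77129 4 5 N
2 30/149 30/169 30/169 300/25181 4 6 E
3 60/397 20/87 20/87 -1360/34539 5 6 S
4 3/16 15/68 15/68 -9/544 5 5 W
5 60/221 60/349 60/349 3840/77129 4 5 N
6 30/149 30/169 30/169 300/25181 4 6 E
7 60/397 20/87 20/87 -1360/34539 5 6 S
final 5 5 W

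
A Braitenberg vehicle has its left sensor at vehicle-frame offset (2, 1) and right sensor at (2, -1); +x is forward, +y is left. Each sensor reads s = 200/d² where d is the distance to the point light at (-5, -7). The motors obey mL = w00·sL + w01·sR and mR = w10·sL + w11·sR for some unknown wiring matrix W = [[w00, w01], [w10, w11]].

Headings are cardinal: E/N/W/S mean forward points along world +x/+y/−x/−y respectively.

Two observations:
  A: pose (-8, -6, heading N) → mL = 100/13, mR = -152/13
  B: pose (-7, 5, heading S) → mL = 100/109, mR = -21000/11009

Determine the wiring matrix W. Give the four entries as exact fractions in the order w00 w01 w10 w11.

0 1/2 -1/2 -1/2

obs A: pose=(-8,-6,N) → sL=8, sR=200/13, mL=100/13, mR=-152/13
obs B: pose=(-7,5,S) → sL=200/101, sR=200/109, mL=100/109, mR=-21000/11009
sensor matrix S = [[8, 200/13], [200/101, 200/109]]; det S = -2259200/143117
solve [mL_A; mL_B] = S·[w00; w01] and [mR_A; mR_B] = S·[w10; w11]:
  w00 = 0, w01 = 1/2, w10 = -1/2, w11 = -1/2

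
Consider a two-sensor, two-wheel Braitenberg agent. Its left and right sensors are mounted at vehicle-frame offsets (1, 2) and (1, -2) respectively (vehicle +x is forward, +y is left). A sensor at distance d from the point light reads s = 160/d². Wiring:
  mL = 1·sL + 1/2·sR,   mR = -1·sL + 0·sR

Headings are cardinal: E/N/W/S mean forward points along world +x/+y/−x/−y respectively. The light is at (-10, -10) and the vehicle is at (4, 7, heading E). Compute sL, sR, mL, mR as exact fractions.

left sensor world pos  = (5, 9); dL² = 586
right sensor world pos = (5, 5); dR² = 450
sL = 160/586 = 80/293
sR = 160/450 = 16/45
mL = 1·sL + 1/2·sR = 5944/13185
mR = -1·sL + 0·sR = -80/293

80/293 16/45 5944/13185 -80/293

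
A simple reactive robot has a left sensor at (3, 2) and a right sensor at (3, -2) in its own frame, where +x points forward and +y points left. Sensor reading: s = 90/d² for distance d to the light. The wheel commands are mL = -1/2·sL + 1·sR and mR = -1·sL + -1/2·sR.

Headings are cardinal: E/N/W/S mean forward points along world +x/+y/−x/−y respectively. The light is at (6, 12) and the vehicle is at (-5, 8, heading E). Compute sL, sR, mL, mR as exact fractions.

left sensor world pos  = (-2, 10); dL² = 68
right sensor world pos = (-2, 6); dR² = 100
sL = 90/68 = 45/34
sR = 90/100 = 9/10
mL = -1/2·sL + 1·sR = 81/340
mR = -1·sL + -1/2·sR = -603/340

45/34 9/10 81/340 -603/340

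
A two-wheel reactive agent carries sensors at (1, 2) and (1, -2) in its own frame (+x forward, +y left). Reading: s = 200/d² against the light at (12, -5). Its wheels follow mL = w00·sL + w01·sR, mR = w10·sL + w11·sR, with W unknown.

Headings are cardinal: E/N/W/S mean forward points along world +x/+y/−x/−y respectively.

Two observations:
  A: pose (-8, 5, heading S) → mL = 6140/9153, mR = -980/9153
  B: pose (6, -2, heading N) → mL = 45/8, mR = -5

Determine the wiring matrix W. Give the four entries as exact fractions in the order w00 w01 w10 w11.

1 1/2 1/2 -1

obs A: pose=(-8,5,S) → sL=40/81, sR=40/113, mL=6140/9153, mR=-980/9153
obs B: pose=(6,-2,N) → sL=5/2, sR=25/4, mL=45/8, mR=-5
sensor matrix S = [[40/81, 40/113], [5/2, 25/4]]; det S = 20150/9153
solve [mL_A; mL_B] = S·[w00; w01] and [mR_A; mR_B] = S·[w10; w11]:
  w00 = 1, w01 = 1/2, w10 = 1/2, w11 = -1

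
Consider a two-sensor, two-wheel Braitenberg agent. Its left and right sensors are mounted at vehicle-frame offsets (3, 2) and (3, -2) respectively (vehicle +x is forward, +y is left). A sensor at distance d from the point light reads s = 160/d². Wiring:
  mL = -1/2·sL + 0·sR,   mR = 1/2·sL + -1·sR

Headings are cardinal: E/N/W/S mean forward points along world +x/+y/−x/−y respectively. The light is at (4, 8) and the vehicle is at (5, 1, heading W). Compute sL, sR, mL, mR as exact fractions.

left sensor world pos  = (2, -1); dL² = 85
right sensor world pos = (2, 3); dR² = 29
sL = 160/85 = 32/17
sR = 160/29 = 160/29
mL = -1/2·sL + 0·sR = -16/17
mR = 1/2·sL + -1·sR = -2256/493

32/17 160/29 -16/17 -2256/493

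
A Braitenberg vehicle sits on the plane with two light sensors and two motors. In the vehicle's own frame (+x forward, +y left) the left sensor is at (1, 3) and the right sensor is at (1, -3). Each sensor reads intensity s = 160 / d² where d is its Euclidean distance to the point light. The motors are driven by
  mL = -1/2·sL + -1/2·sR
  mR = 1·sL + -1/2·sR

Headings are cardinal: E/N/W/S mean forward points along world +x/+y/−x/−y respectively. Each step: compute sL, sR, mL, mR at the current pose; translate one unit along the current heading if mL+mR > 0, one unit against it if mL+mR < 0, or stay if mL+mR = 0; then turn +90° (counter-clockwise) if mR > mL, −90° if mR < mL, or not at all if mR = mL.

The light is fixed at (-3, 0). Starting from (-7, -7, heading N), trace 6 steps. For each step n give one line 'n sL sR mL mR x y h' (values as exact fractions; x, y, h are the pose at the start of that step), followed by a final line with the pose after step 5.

0 32/17 160/37 -1952/629 -176/629 -7 -7 N
1 80/73 16/5 -784/365 -184/365 -7 -8 W
2 160/81 160/117 -1760/1053 1360/1053 -6 -8 S
3 8 20/13 -62/13 94/13 -6 -7 E
4 160/61 160/37 -7840/2257 1040/2257 -5 -7 N
5 16/13 80/17 -656/221 -248/221 -5 -8 W
final -4 -8 S

n=0: pose=(-7,-7,N); sL=32/17, sR=160/37; mL=-1952/629, mR=-176/629; mL+mR=-2128/629 → advance -1; mR−mL=48/17 → turn +1·90°
n=1: pose=(-7,-8,W); sL=80/73, sR=16/5; mL=-784/365, mR=-184/365; mL+mR=-968/365 → advance -1; mR−mL=120/73 → turn +1·90°
n=2: pose=(-6,-8,S); sL=160/81, sR=160/117; mL=-1760/1053, mR=1360/1053; mL+mR=-400/1053 → advance -1; mR−mL=80/27 → turn +1·90°
n=3: pose=(-6,-7,E); sL=8, sR=20/13; mL=-62/13, mR=94/13; mL+mR=32/13 → advance +1; mR−mL=12 → turn +1·90°
n=4: pose=(-5,-7,N); sL=160/61, sR=160/37; mL=-7840/2257, mR=1040/2257; mL+mR=-6800/2257 → advance -1; mR−mL=240/61 → turn +1·90°
n=5: pose=(-5,-8,W); sL=16/13, sR=80/17; mL=-656/221, mR=-248/221; mL+mR=-904/221 → advance -1; mR−mL=24/13 → turn +1·90°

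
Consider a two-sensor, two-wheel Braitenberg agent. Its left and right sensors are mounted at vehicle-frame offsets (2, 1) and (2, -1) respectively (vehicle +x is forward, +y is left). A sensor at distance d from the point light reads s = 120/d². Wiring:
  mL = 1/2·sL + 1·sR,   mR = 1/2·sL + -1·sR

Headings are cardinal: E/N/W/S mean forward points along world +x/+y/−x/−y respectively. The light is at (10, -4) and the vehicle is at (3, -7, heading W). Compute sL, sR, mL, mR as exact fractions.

left sensor world pos  = (1, -8); dL² = 97
right sensor world pos = (1, -6); dR² = 85
sL = 120/97 = 120/97
sR = 120/85 = 24/17
mL = 1/2·sL + 1·sR = 3348/1649
mR = 1/2·sL + -1·sR = -1308/1649

120/97 24/17 3348/1649 -1308/1649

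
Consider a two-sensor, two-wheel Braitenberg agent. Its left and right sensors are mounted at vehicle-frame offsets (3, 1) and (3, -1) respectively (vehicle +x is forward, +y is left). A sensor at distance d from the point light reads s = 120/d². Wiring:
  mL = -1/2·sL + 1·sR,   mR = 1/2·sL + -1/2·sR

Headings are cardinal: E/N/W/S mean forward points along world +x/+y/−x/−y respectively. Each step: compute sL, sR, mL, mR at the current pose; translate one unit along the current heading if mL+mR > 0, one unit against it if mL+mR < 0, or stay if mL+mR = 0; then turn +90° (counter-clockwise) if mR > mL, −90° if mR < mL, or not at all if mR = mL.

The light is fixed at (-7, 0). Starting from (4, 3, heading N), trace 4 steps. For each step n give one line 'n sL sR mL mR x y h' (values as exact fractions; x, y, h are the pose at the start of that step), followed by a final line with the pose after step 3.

0 15/17 2/3 23/102 11/102 4 3 N
1 120/221 24/41 2844/9061 -192/9061 4 4 E
2 12/17 60/61 654/1037 -144/1037 5 4 S
3 24/17 120/97 876/1649 144/1649 5 3 W
final 4 3 N

n=0: pose=(4,3,N); sL=15/17, sR=2/3; mL=23/102, mR=11/102; mL+mR=1/3 → advance +1; mR−mL=-2/17 → turn -1·90°
n=1: pose=(4,4,E); sL=120/221, sR=24/41; mL=2844/9061, mR=-192/9061; mL+mR=12/41 → advance +1; mR−mL=-3036/9061 → turn -1·90°
n=2: pose=(5,4,S); sL=12/17, sR=60/61; mL=654/1037, mR=-144/1037; mL+mR=30/61 → advance +1; mR−mL=-798/1037 → turn -1·90°
n=3: pose=(5,3,W); sL=24/17, sR=120/97; mL=876/1649, mR=144/1649; mL+mR=60/97 → advance +1; mR−mL=-732/1649 → turn -1·90°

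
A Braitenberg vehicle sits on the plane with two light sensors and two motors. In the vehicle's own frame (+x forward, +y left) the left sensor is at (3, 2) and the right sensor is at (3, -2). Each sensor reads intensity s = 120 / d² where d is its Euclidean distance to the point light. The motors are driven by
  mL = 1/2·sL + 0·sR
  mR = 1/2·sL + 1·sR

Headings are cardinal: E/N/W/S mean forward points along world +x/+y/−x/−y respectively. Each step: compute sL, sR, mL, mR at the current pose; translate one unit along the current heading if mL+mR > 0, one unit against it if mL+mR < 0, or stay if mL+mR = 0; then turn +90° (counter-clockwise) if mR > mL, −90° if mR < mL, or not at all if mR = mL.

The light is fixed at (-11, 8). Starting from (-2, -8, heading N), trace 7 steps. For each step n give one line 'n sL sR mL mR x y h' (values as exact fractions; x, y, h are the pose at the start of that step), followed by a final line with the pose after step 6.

n=0: pose=(-2,-8,N); sL=60/109, sR=12/29; mL=30/109, mR=2178/3161; mL+mR=3048/3161 → advance +1; mR−mL=12/29 → turn +1·90°
n=1: pose=(-2,-7,W); sL=24/65, sR=24/41; mL=12/65, mR=2052/2665; mL+mR=2544/2665 → advance +1; mR−mL=24/41 → turn +1·90°
n=2: pose=(-3,-7,S); sL=15/53, sR=1/3; mL=15/106, mR=151/318; mL+mR=98/159 → advance +1; mR−mL=1/3 → turn +1·90°
n=3: pose=(-3,-8,E); sL=120/317, sR=24/89; mL=60/317, mR=12948/28213; mL+mR=18288/28213 → advance +1; mR−mL=24/89 → turn +1·90°
n=4: pose=(-2,-8,N); sL=60/109, sR=12/29; mL=30/109, mR=2178/3161; mL+mR=3048/3161 → advance +1; mR−mL=12/29 → turn +1·90°
n=5: pose=(-2,-7,W); sL=24/65, sR=24/41; mL=12/65, mR=2052/2665; mL+mR=2544/2665 → advance +1; mR−mL=24/41 → turn +1·90°
n=6: pose=(-3,-7,S); sL=15/53, sR=1/3; mL=15/106, mR=151/318; mL+mR=98/159 → advance +1; mR−mL=1/3 → turn +1·90°

0 60/109 12/29 30/109 2178/3161 -2 -8 N
1 24/65 24/41 12/65 2052/2665 -2 -7 W
2 15/53 1/3 15/106 151/318 -3 -7 S
3 120/317 24/89 60/317 12948/28213 -3 -8 E
4 60/109 12/29 30/109 2178/3161 -2 -8 N
5 24/65 24/41 12/65 2052/2665 -2 -7 W
6 15/53 1/3 15/106 151/318 -3 -7 S
final -3 -8 E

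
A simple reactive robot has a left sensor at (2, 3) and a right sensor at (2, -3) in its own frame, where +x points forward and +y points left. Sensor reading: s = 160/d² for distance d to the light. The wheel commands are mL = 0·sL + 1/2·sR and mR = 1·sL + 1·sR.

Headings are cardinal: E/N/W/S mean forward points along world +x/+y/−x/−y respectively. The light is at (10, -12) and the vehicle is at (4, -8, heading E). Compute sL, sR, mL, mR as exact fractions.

32/13 160/17 80/17 2624/221

left sensor world pos  = (6, -5); dL² = 65
right sensor world pos = (6, -11); dR² = 17
sL = 160/65 = 32/13
sR = 160/17 = 160/17
mL = 0·sL + 1/2·sR = 80/17
mR = 1·sL + 1·sR = 2624/221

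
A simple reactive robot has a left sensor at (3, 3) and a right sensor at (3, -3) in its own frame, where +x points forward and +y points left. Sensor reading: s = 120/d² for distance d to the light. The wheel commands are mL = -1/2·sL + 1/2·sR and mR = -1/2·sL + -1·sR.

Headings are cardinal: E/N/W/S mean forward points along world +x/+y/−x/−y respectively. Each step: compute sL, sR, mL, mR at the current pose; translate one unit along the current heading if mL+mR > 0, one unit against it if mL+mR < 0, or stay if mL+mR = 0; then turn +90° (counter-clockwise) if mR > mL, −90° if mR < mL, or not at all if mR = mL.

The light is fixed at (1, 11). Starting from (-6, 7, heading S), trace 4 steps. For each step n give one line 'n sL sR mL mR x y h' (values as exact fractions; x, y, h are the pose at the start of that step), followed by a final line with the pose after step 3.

n=0: pose=(-6,7,S); sL=24/13, sR=120/149; mL=-1008/1937, mR=-3348/1937; mL+mR=-4356/1937 → advance -1; mR−mL=-180/149 → turn -1·90°
n=1: pose=(-6,8,W); sL=15/17, sR=6/5; mL=27/170, mR=-279/170; mL+mR=-126/85 → advance -1; mR−mL=-9/5 → turn -1·90°
n=2: pose=(-5,8,N); sL=40/27, sR=40/3; mL=160/27, mR=-380/27; mL+mR=-220/27 → advance -1; mR−mL=-20 → turn -1·90°
n=3: pose=(-5,7,E); sL=12, sR=60/29; mL=-144/29, mR=-234/29; mL+mR=-378/29 → advance -1; mR−mL=-90/29 → turn -1·90°

0 24/13 120/149 -1008/1937 -3348/1937 -6 7 S
1 15/17 6/5 27/170 -279/170 -6 8 W
2 40/27 40/3 160/27 -380/27 -5 8 N
3 12 60/29 -144/29 -234/29 -5 7 E
final -6 7 S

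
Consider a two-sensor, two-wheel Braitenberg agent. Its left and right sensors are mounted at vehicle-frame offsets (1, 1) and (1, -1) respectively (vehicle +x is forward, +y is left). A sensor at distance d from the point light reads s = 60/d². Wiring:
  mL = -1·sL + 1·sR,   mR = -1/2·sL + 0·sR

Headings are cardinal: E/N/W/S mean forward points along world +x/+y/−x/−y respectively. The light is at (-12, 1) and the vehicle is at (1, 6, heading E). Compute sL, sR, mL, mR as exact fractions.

left sensor world pos  = (2, 7); dL² = 232
right sensor world pos = (2, 5); dR² = 212
sL = 60/232 = 15/58
sR = 60/212 = 15/53
mL = -1·sL + 1·sR = 75/3074
mR = -1/2·sL + 0·sR = -15/116

15/58 15/53 75/3074 -15/116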